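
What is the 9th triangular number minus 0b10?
The 9th triangular number = 9×10/2 = 45
Convert 0b10 (binary) → 2 (decimal)
Compute 45 - 2 = 43
43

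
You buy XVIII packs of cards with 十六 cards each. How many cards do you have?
Convert 十六 (Chinese numeral) → 1×10 + 6 = 16 (decimal)
Convert XVIII (Roman numeral) → 10 + 5 + 1 + 1 + 1 = 18 (decimal)
Compute 16 × 18 = 288
288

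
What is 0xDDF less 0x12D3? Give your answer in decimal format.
Convert 0xDDF (hexadecimal) → 13×256 + 13×16 + 15 = 3551 (decimal)
Convert 0x12D3 (hexadecimal) → 1×4096 + 2×256 + 13×16 + 3 = 4819 (decimal)
Compute 3551 - 4819 = -1268
-1268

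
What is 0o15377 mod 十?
Convert 0o15377 (octal) → 1×4096 + 5×512 + 3×64 + 7×8 + 7 = 6911 (decimal)
Convert 十 (Chinese numeral) → 1×10 = 10 (decimal)
Compute 6911 mod 10 = 1
1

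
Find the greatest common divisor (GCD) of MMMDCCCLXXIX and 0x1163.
Convert MMMDCCCLXXIX (Roman numeral) → 1000 + 1000 + 1000 + 500 + 100 + 100 + 100 + 50 + 10 + 10 + 9 = 3879 (decimal)
Convert 0x1163 (hexadecimal) → 1×4096 + 1×256 + 6×16 + 3 = 4451 (decimal)
Compute gcd(3879, 4451) = 1
1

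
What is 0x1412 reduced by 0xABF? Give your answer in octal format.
Convert 0x1412 (hexadecimal) → 1×4096 + 4×256 + 1×16 + 2 = 5138 (decimal)
Convert 0xABF (hexadecimal) → 10×256 + 11×16 + 15 = 2751 (decimal)
Compute 5138 - 2751 = 2387
Convert 2387 (decimal) → 2387 = 4×512 + 5×64 + 2×8 + 3 → 0o4523 (octal)
0o4523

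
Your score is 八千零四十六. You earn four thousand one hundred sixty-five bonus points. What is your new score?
Convert 八千零四十六 (Chinese numeral) → 8×1000 + 4×10 + 6 = 8046 (decimal)
Convert four thousand one hundred sixty-five (English words) → 4×1000 + 1×100 + 65 = 4165 (decimal)
Compute 8046 + 4165 = 12211
12211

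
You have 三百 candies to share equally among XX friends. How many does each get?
Convert 三百 (Chinese numeral) → 3×100 = 300 (decimal)
Convert XX (Roman numeral) → 10 + 10 = 20 (decimal)
Compute 300 ÷ 20 = 15
15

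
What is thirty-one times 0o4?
Convert thirty-one (English words) → 31 (decimal)
Convert 0o4 (octal) → 4 (decimal)
Compute 31 × 4 = 124
124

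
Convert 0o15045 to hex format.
Convert 0o15045 (octal) → 1×4096 + 5×512 + 4×8 + 5 = 6693 (decimal)
Convert 6693 (decimal) → 6693 = 1×4096 + 10×256 + 2×16 + 5 → 0x1A25 (hexadecimal)
0x1A25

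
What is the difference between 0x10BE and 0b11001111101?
Convert 0x10BE (hexadecimal) → 1×4096 + 11×16 + 14 = 4286 (decimal)
Convert 0b11001111101 (binary) → 1024 + 512 + 64 + 32 + 16 + 8 + 4 + 1 = 1661 (decimal)
Difference: |4286 - 1661| = 2625
2625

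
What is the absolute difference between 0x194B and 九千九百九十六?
Convert 0x194B (hexadecimal) → 1×4096 + 9×256 + 4×16 + 11 = 6475 (decimal)
Convert 九千九百九十六 (Chinese numeral) → 9×1000 + 9×100 + 9×10 + 6 = 9996 (decimal)
Compute |6475 - 9996| = 3521
3521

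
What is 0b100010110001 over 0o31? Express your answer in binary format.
Convert 0b100010110001 (binary) → 2048 + 128 + 32 + 16 + 1 = 2225 (decimal)
Convert 0o31 (octal) → 3×8 + 1 = 25 (decimal)
Compute 2225 ÷ 25 = 89
Convert 89 (decimal) → 89 = 64 + 16 + 8 + 1 → 0b1011001 (binary)
0b1011001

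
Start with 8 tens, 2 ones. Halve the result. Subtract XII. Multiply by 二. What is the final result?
Convert 8 tens, 2 ones (place-value notation) → 8×10 + 2 = 82 (decimal)
Start: 82
82 ÷ 2 = 41
Convert XII (Roman numeral) → 10 + 1 + 1 = 12 (decimal)
41 - 12 = 29
Convert 二 (Chinese numeral) → 2 (decimal)
29 × 2 = 58
58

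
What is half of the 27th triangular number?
The 27th triangular number = 27×28/2 = 378
Compute 378 ÷ 2 = 189
189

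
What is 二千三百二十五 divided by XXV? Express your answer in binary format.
Convert 二千三百二十五 (Chinese numeral) → 2×1000 + 3×100 + 2×10 + 5 = 2325 (decimal)
Convert XXV (Roman numeral) → 10 + 10 + 5 = 25 (decimal)
Compute 2325 ÷ 25 = 93
Convert 93 (decimal) → 93 = 64 + 16 + 8 + 4 + 1 → 0b1011101 (binary)
0b1011101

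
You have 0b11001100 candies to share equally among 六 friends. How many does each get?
Convert 0b11001100 (binary) → 128 + 64 + 8 + 4 = 204 (decimal)
Convert 六 (Chinese numeral) → 6 (decimal)
Compute 204 ÷ 6 = 34
34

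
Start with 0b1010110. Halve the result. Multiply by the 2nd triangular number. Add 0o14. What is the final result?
Convert 0b1010110 (binary) → 64 + 16 + 4 + 2 = 86 (decimal)
Start: 86
86 ÷ 2 = 43
Convert the 2nd triangular number (triangular index) → 2×3/2 = 3 (decimal)
43 × 3 = 129
Convert 0o14 (octal) → 1×8 + 4 = 12 (decimal)
129 + 12 = 141
141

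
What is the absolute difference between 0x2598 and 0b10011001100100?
Convert 0x2598 (hexadecimal) → 2×4096 + 5×256 + 9×16 + 8 = 9624 (decimal)
Convert 0b10011001100100 (binary) → 8192 + 1024 + 512 + 64 + 32 + 4 = 9828 (decimal)
Compute |9624 - 9828| = 204
204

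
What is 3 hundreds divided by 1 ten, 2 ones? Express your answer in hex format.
Convert 3 hundreds (place-value notation) → 3×100 = 300 (decimal)
Convert 1 ten, 2 ones (place-value notation) → 1×10 + 2 = 12 (decimal)
Compute 300 ÷ 12 = 25
Convert 25 (decimal) → 25 = 1×16 + 9 → 0x19 (hexadecimal)
0x19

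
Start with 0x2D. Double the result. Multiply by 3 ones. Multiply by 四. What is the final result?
Convert 0x2D (hexadecimal) → 2×16 + 13 = 45 (decimal)
Start: 45
45 × 2 = 90
Convert 3 ones (place-value notation) → 3 (decimal)
90 × 3 = 270
Convert 四 (Chinese numeral) → 4 (decimal)
270 × 4 = 1080
1080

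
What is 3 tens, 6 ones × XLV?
Convert 3 tens, 6 ones (place-value notation) → 3×10 + 6 = 36 (decimal)
Convert XLV (Roman numeral) → 40 + 5 = 45 (decimal)
Compute 36 × 45 = 1620
1620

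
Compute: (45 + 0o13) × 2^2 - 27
Convert 0o13 (octal) → 1×8 + 3 = 11 (decimal)
Convert 2^2 (power) → 4 (decimal)
Expression in decimal: (45 + 11) × 4 - 27
Parentheses first: 45 + 11 = 56
Multiply: 56 × 4 = 224
Subtract: 224 - 27 = 197
197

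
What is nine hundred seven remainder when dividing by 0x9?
Convert nine hundred seven (English words) → 9×100 + 7 = 907 (decimal)
Convert 0x9 (hexadecimal) → 9 (decimal)
Compute 907 mod 9 = 7
7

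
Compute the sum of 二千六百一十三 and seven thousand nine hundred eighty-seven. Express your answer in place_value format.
Convert 二千六百一十三 (Chinese numeral) → 2×1000 + 6×100 + 1×10 + 3 = 2613 (decimal)
Convert seven thousand nine hundred eighty-seven (English words) → 7×1000 + 9×100 + 87 = 7987 (decimal)
Compute 2613 + 7987 = 10600
Convert 10600 (decimal) → 10600 = 10×1000 + 6×100 → 10 thousands, 6 hundreds (place-value notation)
10 thousands, 6 hundreds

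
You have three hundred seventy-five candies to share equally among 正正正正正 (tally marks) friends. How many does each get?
Convert three hundred seventy-five (English words) → 3×100 + 75 = 375 (decimal)
Convert 正正正正正 (tally marks) → 5 + 5 + 5 + 5 + 5 = 25 (decimal)
Compute 375 ÷ 25 = 15
15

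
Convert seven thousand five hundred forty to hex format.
Convert seven thousand five hundred forty (English words) → 7×1000 + 5×100 + 40 = 7540 (decimal)
Convert 7540 (decimal) → 7540 = 1×4096 + 13×256 + 7×16 + 4 → 0x1D74 (hexadecimal)
0x1D74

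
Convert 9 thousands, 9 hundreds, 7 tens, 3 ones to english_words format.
Convert 9 thousands, 9 hundreds, 7 tens, 3 ones (place-value notation) → 9×1000 + 9×100 + 7×10 + 3 = 9973 (decimal)
Convert 9973 (decimal) → 9973 = 9×1000 + 9×100 + 73 → nine thousand nine hundred seventy-three (English words)
nine thousand nine hundred seventy-three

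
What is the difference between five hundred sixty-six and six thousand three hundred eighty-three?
Convert five hundred sixty-six (English words) → 5×100 + 66 = 566 (decimal)
Convert six thousand three hundred eighty-three (English words) → 6×1000 + 3×100 + 83 = 6383 (decimal)
Difference: |566 - 6383| = 5817
5817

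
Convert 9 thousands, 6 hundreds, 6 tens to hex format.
Convert 9 thousands, 6 hundreds, 6 tens (place-value notation) → 9×1000 + 6×100 + 6×10 = 9660 (decimal)
Convert 9660 (decimal) → 9660 = 2×4096 + 5×256 + 11×16 + 12 → 0x25BC (hexadecimal)
0x25BC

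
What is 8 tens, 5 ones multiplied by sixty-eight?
Convert 8 tens, 5 ones (place-value notation) → 8×10 + 5 = 85 (decimal)
Convert sixty-eight (English words) → 68 (decimal)
Compute 85 × 68 = 5780
5780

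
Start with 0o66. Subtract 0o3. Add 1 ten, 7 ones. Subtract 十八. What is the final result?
Convert 0o66 (octal) → 6×8 + 6 = 54 (decimal)
Start: 54
Convert 0o3 (octal) → 3 (decimal)
54 - 3 = 51
Convert 1 ten, 7 ones (place-value notation) → 1×10 + 7 = 17 (decimal)
51 + 17 = 68
Convert 十八 (Chinese numeral) → 1×10 + 8 = 18 (decimal)
68 - 18 = 50
50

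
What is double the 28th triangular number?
The 28th triangular number = 28×29/2 = 406
Compute 406 × 2 = 812
812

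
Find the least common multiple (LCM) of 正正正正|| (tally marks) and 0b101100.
Convert 正正正正|| (tally marks) → 5 + 5 + 5 + 5 + 2 = 22 (decimal)
Convert 0b101100 (binary) → 32 + 8 + 4 = 44 (decimal)
Compute lcm(22, 44) = 44
44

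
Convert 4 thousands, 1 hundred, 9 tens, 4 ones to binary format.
Convert 4 thousands, 1 hundred, 9 tens, 4 ones (place-value notation) → 4×1000 + 1×100 + 9×10 + 4 = 4194 (decimal)
Convert 4194 (decimal) → 4194 = 4096 + 64 + 32 + 2 → 0b1000001100010 (binary)
0b1000001100010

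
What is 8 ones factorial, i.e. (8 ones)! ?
Convert 8 ones (place-value notation) → 8 (decimal)
Compute 8! = 40320
40320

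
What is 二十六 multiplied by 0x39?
Convert 二十六 (Chinese numeral) → 2×10 + 6 = 26 (decimal)
Convert 0x39 (hexadecimal) → 3×16 + 9 = 57 (decimal)
Compute 26 × 57 = 1482
1482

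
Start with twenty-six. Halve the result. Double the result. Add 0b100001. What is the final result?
Convert twenty-six (English words) → 26 (decimal)
Start: 26
26 ÷ 2 = 13
13 × 2 = 26
Convert 0b100001 (binary) → 32 + 1 = 33 (decimal)
26 + 33 = 59
59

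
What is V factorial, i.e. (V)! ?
Convert V (Roman numeral) → 5 (decimal)
Compute 5! = 120
120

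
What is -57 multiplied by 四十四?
Convert 四十四 (Chinese numeral) → 4×10 + 4 = 44 (decimal)
Compute -57 × 44 = -2508
-2508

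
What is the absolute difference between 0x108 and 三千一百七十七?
Convert 0x108 (hexadecimal) → 1×256 + 8 = 264 (decimal)
Convert 三千一百七十七 (Chinese numeral) → 3×1000 + 1×100 + 7×10 + 7 = 3177 (decimal)
Compute |264 - 3177| = 2913
2913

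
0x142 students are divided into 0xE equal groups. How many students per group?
Convert 0x142 (hexadecimal) → 1×256 + 4×16 + 2 = 322 (decimal)
Convert 0xE (hexadecimal) → 14 (decimal)
Compute 322 ÷ 14 = 23
23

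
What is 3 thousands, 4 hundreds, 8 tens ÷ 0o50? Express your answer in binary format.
Convert 3 thousands, 4 hundreds, 8 tens (place-value notation) → 3×1000 + 4×100 + 8×10 = 3480 (decimal)
Convert 0o50 (octal) → 5×8 = 40 (decimal)
Compute 3480 ÷ 40 = 87
Convert 87 (decimal) → 87 = 64 + 16 + 4 + 2 + 1 → 0b1010111 (binary)
0b1010111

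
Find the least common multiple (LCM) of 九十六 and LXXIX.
Convert 九十六 (Chinese numeral) → 9×10 + 6 = 96 (decimal)
Convert LXXIX (Roman numeral) → 50 + 10 + 10 + 9 = 79 (decimal)
Compute lcm(96, 79) = 7584
7584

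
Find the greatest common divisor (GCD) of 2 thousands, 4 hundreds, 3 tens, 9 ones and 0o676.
Convert 2 thousands, 4 hundreds, 3 tens, 9 ones (place-value notation) → 2×1000 + 4×100 + 3×10 + 9 = 2439 (decimal)
Convert 0o676 (octal) → 6×64 + 7×8 + 6 = 446 (decimal)
Compute gcd(2439, 446) = 1
1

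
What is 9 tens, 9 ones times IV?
Convert 9 tens, 9 ones (place-value notation) → 9×10 + 9 = 99 (decimal)
Convert IV (Roman numeral) → 4 (decimal)
Compute 99 × 4 = 396
396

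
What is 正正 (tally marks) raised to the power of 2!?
Convert 正正 (tally marks) → 5 + 5 = 10 (decimal)
Convert 2! (factorial) → 2 (decimal)
Compute 10 ^ 2 = 100
100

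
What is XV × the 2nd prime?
Convert XV (Roman numeral) → 10 + 5 = 15 (decimal)
Convert the 2nd prime (prime index) → 3 (decimal)
Compute 15 × 3 = 45
45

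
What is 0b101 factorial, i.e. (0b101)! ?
Convert 0b101 (binary) → 4 + 1 = 5 (decimal)
Compute 5! = 120
120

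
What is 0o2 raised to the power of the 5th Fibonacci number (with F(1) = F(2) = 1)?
Convert 0o2 (octal) → 2 (decimal)
Convert the 5th Fibonacci number (with F(1) = F(2) = 1) (Fibonacci index) → 1, 1, 2, 3, 5 → 5 (decimal)
Compute 2 ^ 5 = 32
32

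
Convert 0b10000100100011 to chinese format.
Convert 0b10000100100011 (binary) → 8192 + 256 + 32 + 2 + 1 = 8483 (decimal)
Convert 8483 (decimal) → 8483 = 8×1000 + 4×100 + 8×10 + 3 → 八千四百八十三 (Chinese numeral)
八千四百八十三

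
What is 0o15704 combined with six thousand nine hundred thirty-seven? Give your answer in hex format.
Convert 0o15704 (octal) → 1×4096 + 5×512 + 7×64 + 4 = 7108 (decimal)
Convert six thousand nine hundred thirty-seven (English words) → 6×1000 + 9×100 + 37 = 6937 (decimal)
Compute 7108 + 6937 = 14045
Convert 14045 (decimal) → 14045 = 3×4096 + 6×256 + 13×16 + 13 → 0x36DD (hexadecimal)
0x36DD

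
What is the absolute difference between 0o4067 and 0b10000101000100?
Convert 0o4067 (octal) → 4×512 + 6×8 + 7 = 2103 (decimal)
Convert 0b10000101000100 (binary) → 8192 + 256 + 64 + 4 = 8516 (decimal)
Compute |2103 - 8516| = 6413
6413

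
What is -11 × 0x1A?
Convert 0x1A (hexadecimal) → 1×16 + 10 = 26 (decimal)
Compute -11 × 26 = -286
-286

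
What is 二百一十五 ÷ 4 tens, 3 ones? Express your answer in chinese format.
Convert 二百一十五 (Chinese numeral) → 2×100 + 1×10 + 5 = 215 (decimal)
Convert 4 tens, 3 ones (place-value notation) → 4×10 + 3 = 43 (decimal)
Compute 215 ÷ 43 = 5
Convert 5 (decimal) → 五 (Chinese numeral)
五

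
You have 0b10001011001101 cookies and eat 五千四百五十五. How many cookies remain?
Convert 0b10001011001101 (binary) → 8192 + 512 + 128 + 64 + 8 + 4 + 1 = 8909 (decimal)
Convert 五千四百五十五 (Chinese numeral) → 5×1000 + 4×100 + 5×10 + 5 = 5455 (decimal)
Compute 8909 - 5455 = 3454
3454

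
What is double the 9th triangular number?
The 9th triangular number = 9×10/2 = 45
Compute 45 × 2 = 90
90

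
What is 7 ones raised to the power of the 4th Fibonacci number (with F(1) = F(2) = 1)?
Convert 7 ones (place-value notation) → 7 (decimal)
Convert the 4th Fibonacci number (with F(1) = F(2) = 1) (Fibonacci index) → 1, 1, 2, 3 → 3 (decimal)
Compute 7 ^ 3 = 343
343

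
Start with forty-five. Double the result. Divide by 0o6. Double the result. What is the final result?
Convert forty-five (English words) → 45 (decimal)
Start: 45
45 × 2 = 90
Convert 0o6 (octal) → 6 (decimal)
90 ÷ 6 = 15
15 × 2 = 30
30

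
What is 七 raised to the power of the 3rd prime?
Convert 七 (Chinese numeral) → 7 (decimal)
Convert the 3rd prime (prime index) → 5 (decimal)
Compute 7 ^ 5 = 16807
16807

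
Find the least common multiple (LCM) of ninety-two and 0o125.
Convert ninety-two (English words) → 92 (decimal)
Convert 0o125 (octal) → 1×64 + 2×8 + 5 = 85 (decimal)
Compute lcm(92, 85) = 7820
7820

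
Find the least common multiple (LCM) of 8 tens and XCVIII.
Convert 8 tens (place-value notation) → 8×10 = 80 (decimal)
Convert XCVIII (Roman numeral) → 90 + 5 + 1 + 1 + 1 = 98 (decimal)
Compute lcm(80, 98) = 3920
3920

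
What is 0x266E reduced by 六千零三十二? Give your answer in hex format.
Convert 0x266E (hexadecimal) → 2×4096 + 6×256 + 6×16 + 14 = 9838 (decimal)
Convert 六千零三十二 (Chinese numeral) → 6×1000 + 3×10 + 2 = 6032 (decimal)
Compute 9838 - 6032 = 3806
Convert 3806 (decimal) → 3806 = 14×256 + 13×16 + 14 → 0xEDE (hexadecimal)
0xEDE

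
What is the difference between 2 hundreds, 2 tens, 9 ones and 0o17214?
Convert 2 hundreds, 2 tens, 9 ones (place-value notation) → 2×100 + 2×10 + 9 = 229 (decimal)
Convert 0o17214 (octal) → 1×4096 + 7×512 + 2×64 + 1×8 + 4 = 7820 (decimal)
Difference: |229 - 7820| = 7591
7591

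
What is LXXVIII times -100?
Convert LXXVIII (Roman numeral) → 50 + 10 + 10 + 5 + 1 + 1 + 1 = 78 (decimal)
Compute 78 × -100 = -7800
-7800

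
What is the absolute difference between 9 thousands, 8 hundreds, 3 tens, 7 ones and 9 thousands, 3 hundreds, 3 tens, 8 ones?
Convert 9 thousands, 8 hundreds, 3 tens, 7 ones (place-value notation) → 9×1000 + 8×100 + 3×10 + 7 = 9837 (decimal)
Convert 9 thousands, 3 hundreds, 3 tens, 8 ones (place-value notation) → 9×1000 + 3×100 + 3×10 + 8 = 9338 (decimal)
Compute |9837 - 9338| = 499
499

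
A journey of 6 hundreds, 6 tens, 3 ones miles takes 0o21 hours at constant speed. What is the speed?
Convert 6 hundreds, 6 tens, 3 ones (place-value notation) → 6×100 + 6×10 + 3 = 663 (decimal)
Convert 0o21 (octal) → 2×8 + 1 = 17 (decimal)
Compute 663 ÷ 17 = 39
39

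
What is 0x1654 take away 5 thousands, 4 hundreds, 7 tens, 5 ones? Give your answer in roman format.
Convert 0x1654 (hexadecimal) → 1×4096 + 6×256 + 5×16 + 4 = 5716 (decimal)
Convert 5 thousands, 4 hundreds, 7 tens, 5 ones (place-value notation) → 5×1000 + 4×100 + 7×10 + 5 = 5475 (decimal)
Compute 5716 - 5475 = 241
Convert 241 (decimal) → 241 = 100 + 100 + 40 + 1 → CCXLI (Roman numeral)
CCXLI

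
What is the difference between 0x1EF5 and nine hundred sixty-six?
Convert 0x1EF5 (hexadecimal) → 1×4096 + 14×256 + 15×16 + 5 = 7925 (decimal)
Convert nine hundred sixty-six (English words) → 9×100 + 66 = 966 (decimal)
Difference: |7925 - 966| = 6959
6959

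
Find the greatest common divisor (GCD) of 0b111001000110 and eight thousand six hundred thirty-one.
Convert 0b111001000110 (binary) → 2048 + 1024 + 512 + 64 + 4 + 2 = 3654 (decimal)
Convert eight thousand six hundred thirty-one (English words) → 8×1000 + 6×100 + 31 = 8631 (decimal)
Compute gcd(3654, 8631) = 63
63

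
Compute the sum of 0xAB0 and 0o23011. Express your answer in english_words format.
Convert 0xAB0 (hexadecimal) → 10×256 + 11×16 = 2736 (decimal)
Convert 0o23011 (octal) → 2×4096 + 3×512 + 1×8 + 1 = 9737 (decimal)
Compute 2736 + 9737 = 12473
Convert 12473 (decimal) → 12473 = 12×1000 + 4×100 + 73 → twelve thousand four hundred seventy-three (English words)
twelve thousand four hundred seventy-three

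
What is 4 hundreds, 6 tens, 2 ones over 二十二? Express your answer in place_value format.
Convert 4 hundreds, 6 tens, 2 ones (place-value notation) → 4×100 + 6×10 + 2 = 462 (decimal)
Convert 二十二 (Chinese numeral) → 2×10 + 2 = 22 (decimal)
Compute 462 ÷ 22 = 21
Convert 21 (decimal) → 21 = 2×10 + 1 → 2 tens, 1 one (place-value notation)
2 tens, 1 one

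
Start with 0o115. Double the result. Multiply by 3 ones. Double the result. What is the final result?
Convert 0o115 (octal) → 1×64 + 1×8 + 5 = 77 (decimal)
Start: 77
77 × 2 = 154
Convert 3 ones (place-value notation) → 3 (decimal)
154 × 3 = 462
462 × 2 = 924
924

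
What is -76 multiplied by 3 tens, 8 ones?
Convert 3 tens, 8 ones (place-value notation) → 3×10 + 8 = 38 (decimal)
Compute -76 × 38 = -2888
-2888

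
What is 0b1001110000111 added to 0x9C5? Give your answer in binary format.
Convert 0b1001110000111 (binary) → 4096 + 512 + 256 + 128 + 4 + 2 + 1 = 4999 (decimal)
Convert 0x9C5 (hexadecimal) → 9×256 + 12×16 + 5 = 2501 (decimal)
Compute 4999 + 2501 = 7500
Convert 7500 (decimal) → 7500 = 4096 + 2048 + 1024 + 256 + 64 + 8 + 4 → 0b1110101001100 (binary)
0b1110101001100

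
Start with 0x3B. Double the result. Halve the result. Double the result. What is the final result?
Convert 0x3B (hexadecimal) → 3×16 + 11 = 59 (decimal)
Start: 59
59 × 2 = 118
118 ÷ 2 = 59
59 × 2 = 118
118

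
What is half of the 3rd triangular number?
The 3rd triangular number = 3×4/2 = 6
Compute 6 ÷ 2 = 3
3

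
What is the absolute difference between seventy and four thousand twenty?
Convert seventy (English words) → 70 (decimal)
Convert four thousand twenty (English words) → 4×1000 + 20 = 4020 (decimal)
Compute |70 - 4020| = 3950
3950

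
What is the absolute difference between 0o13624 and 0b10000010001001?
Convert 0o13624 (octal) → 1×4096 + 3×512 + 6×64 + 2×8 + 4 = 6036 (decimal)
Convert 0b10000010001001 (binary) → 8192 + 128 + 8 + 1 = 8329 (decimal)
Compute |6036 - 8329| = 2293
2293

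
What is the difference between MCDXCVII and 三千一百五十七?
Convert MCDXCVII (Roman numeral) → 1000 + 400 + 90 + 5 + 1 + 1 = 1497 (decimal)
Convert 三千一百五十七 (Chinese numeral) → 3×1000 + 1×100 + 5×10 + 7 = 3157 (decimal)
Difference: |1497 - 3157| = 1660
1660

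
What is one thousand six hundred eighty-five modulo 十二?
Convert one thousand six hundred eighty-five (English words) → 1×1000 + 6×100 + 85 = 1685 (decimal)
Convert 十二 (Chinese numeral) → 1×10 + 2 = 12 (decimal)
Compute 1685 mod 12 = 5
5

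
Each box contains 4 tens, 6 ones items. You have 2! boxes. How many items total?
Convert 4 tens, 6 ones (place-value notation) → 4×10 + 6 = 46 (decimal)
Convert 2! (factorial) → 2 (decimal)
Compute 46 × 2 = 92
92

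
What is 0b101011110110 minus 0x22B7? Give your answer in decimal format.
Convert 0b101011110110 (binary) → 2048 + 512 + 128 + 64 + 32 + 16 + 4 + 2 = 2806 (decimal)
Convert 0x22B7 (hexadecimal) → 2×4096 + 2×256 + 11×16 + 7 = 8887 (decimal)
Compute 2806 - 8887 = -6081
-6081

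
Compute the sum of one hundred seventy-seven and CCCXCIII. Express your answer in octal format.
Convert one hundred seventy-seven (English words) → 1×100 + 77 = 177 (decimal)
Convert CCCXCIII (Roman numeral) → 100 + 100 + 100 + 90 + 1 + 1 + 1 = 393 (decimal)
Compute 177 + 393 = 570
Convert 570 (decimal) → 570 = 1×512 + 7×8 + 2 → 0o1072 (octal)
0o1072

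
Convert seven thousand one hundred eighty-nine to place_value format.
Convert seven thousand one hundred eighty-nine (English words) → 7×1000 + 1×100 + 89 = 7189 (decimal)
Convert 7189 (decimal) → 7189 = 7×1000 + 1×100 + 8×10 + 9 → 7 thousands, 1 hundred, 8 tens, 9 ones (place-value notation)
7 thousands, 1 hundred, 8 tens, 9 ones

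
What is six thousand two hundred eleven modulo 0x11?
Convert six thousand two hundred eleven (English words) → 6×1000 + 2×100 + 11 = 6211 (decimal)
Convert 0x11 (hexadecimal) → 1×16 + 1 = 17 (decimal)
Compute 6211 mod 17 = 6
6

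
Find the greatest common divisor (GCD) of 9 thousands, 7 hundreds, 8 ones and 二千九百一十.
Convert 9 thousands, 7 hundreds, 8 ones (place-value notation) → 9×1000 + 7×100 + 8 = 9708 (decimal)
Convert 二千九百一十 (Chinese numeral) → 2×1000 + 9×100 + 1×10 = 2910 (decimal)
Compute gcd(9708, 2910) = 6
6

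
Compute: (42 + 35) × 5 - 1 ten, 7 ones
Convert 1 ten, 7 ones (place-value notation) → 1×10 + 7 = 17 (decimal)
Expression in decimal: (42 + 35) × 5 - 17
Parentheses first: 42 + 35 = 77
Multiply: 77 × 5 = 385
Subtract: 385 - 17 = 368
368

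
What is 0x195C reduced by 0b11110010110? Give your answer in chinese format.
Convert 0x195C (hexadecimal) → 1×4096 + 9×256 + 5×16 + 12 = 6492 (decimal)
Convert 0b11110010110 (binary) → 1024 + 512 + 256 + 128 + 16 + 4 + 2 = 1942 (decimal)
Compute 6492 - 1942 = 4550
Convert 4550 (decimal) → 4550 = 4×1000 + 5×100 + 5×10 → 四千五百五十 (Chinese numeral)
四千五百五十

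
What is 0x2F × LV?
Convert 0x2F (hexadecimal) → 2×16 + 15 = 47 (decimal)
Convert LV (Roman numeral) → 50 + 5 = 55 (decimal)
Compute 47 × 55 = 2585
2585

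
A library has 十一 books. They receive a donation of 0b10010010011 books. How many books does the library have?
Convert 十一 (Chinese numeral) → 1×10 + 1 = 11 (decimal)
Convert 0b10010010011 (binary) → 1024 + 128 + 16 + 2 + 1 = 1171 (decimal)
Compute 11 + 1171 = 1182
1182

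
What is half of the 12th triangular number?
The 12th triangular number = 12×13/2 = 78
Compute 78 ÷ 2 = 39
39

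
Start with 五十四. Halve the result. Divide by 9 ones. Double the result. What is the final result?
Convert 五十四 (Chinese numeral) → 5×10 + 4 = 54 (decimal)
Start: 54
54 ÷ 2 = 27
Convert 9 ones (place-value notation) → 9 (decimal)
27 ÷ 9 = 3
3 × 2 = 6
6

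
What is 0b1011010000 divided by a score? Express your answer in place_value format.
Convert 0b1011010000 (binary) → 512 + 128 + 64 + 16 = 720 (decimal)
Convert a score (colloquial) → 20 (decimal)
Compute 720 ÷ 20 = 36
Convert 36 (decimal) → 36 = 3×10 + 6 → 3 tens, 6 ones (place-value notation)
3 tens, 6 ones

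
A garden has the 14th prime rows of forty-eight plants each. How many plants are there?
Convert forty-eight (English words) → 48 (decimal)
Convert the 14th prime (prime index) → 43 (decimal)
Compute 48 × 43 = 2064
2064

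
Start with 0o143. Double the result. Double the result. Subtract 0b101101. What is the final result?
Convert 0o143 (octal) → 1×64 + 4×8 + 3 = 99 (decimal)
Start: 99
99 × 2 = 198
198 × 2 = 396
Convert 0b101101 (binary) → 32 + 8 + 4 + 1 = 45 (decimal)
396 - 45 = 351
351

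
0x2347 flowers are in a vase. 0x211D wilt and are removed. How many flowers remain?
Convert 0x2347 (hexadecimal) → 2×4096 + 3×256 + 4×16 + 7 = 9031 (decimal)
Convert 0x211D (hexadecimal) → 2×4096 + 1×256 + 1×16 + 13 = 8477 (decimal)
Compute 9031 - 8477 = 554
554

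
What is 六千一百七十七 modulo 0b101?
Convert 六千一百七十七 (Chinese numeral) → 6×1000 + 1×100 + 7×10 + 7 = 6177 (decimal)
Convert 0b101 (binary) → 4 + 1 = 5 (decimal)
Compute 6177 mod 5 = 2
2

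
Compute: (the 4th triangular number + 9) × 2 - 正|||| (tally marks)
Convert the 4th triangular number (triangular index) → 4×5/2 = 10 (decimal)
Convert 正|||| (tally marks) → 5 + 4 = 9 (decimal)
Expression in decimal: (10 + 9) × 2 - 9
Parentheses first: 10 + 9 = 19
Multiply: 19 × 2 = 38
Subtract: 38 - 9 = 29
29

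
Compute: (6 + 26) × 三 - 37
Convert 三 (Chinese numeral) → 3 (decimal)
Expression in decimal: (6 + 26) × 3 - 37
Parentheses first: 6 + 26 = 32
Multiply: 32 × 3 = 96
Subtract: 96 - 37 = 59
59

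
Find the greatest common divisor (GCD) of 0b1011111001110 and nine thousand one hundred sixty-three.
Convert 0b1011111001110 (binary) → 4096 + 1024 + 512 + 256 + 128 + 64 + 8 + 4 + 2 = 6094 (decimal)
Convert nine thousand one hundred sixty-three (English words) → 9×1000 + 1×100 + 63 = 9163 (decimal)
Compute gcd(6094, 9163) = 11
11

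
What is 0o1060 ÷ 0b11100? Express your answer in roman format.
Convert 0o1060 (octal) → 1×512 + 6×8 = 560 (decimal)
Convert 0b11100 (binary) → 16 + 8 + 4 = 28 (decimal)
Compute 560 ÷ 28 = 20
Convert 20 (decimal) → 20 = 10 + 10 → XX (Roman numeral)
XX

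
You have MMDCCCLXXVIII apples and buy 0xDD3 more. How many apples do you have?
Convert MMDCCCLXXVIII (Roman numeral) → 1000 + 1000 + 500 + 100 + 100 + 100 + 50 + 10 + 10 + 5 + 1 + 1 + 1 = 2878 (decimal)
Convert 0xDD3 (hexadecimal) → 13×256 + 13×16 + 3 = 3539 (decimal)
Compute 2878 + 3539 = 6417
6417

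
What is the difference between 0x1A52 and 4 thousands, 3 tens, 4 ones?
Convert 0x1A52 (hexadecimal) → 1×4096 + 10×256 + 5×16 + 2 = 6738 (decimal)
Convert 4 thousands, 3 tens, 4 ones (place-value notation) → 4×1000 + 3×10 + 4 = 4034 (decimal)
Difference: |6738 - 4034| = 2704
2704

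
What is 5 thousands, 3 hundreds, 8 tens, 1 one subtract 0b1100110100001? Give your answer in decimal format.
Convert 5 thousands, 3 hundreds, 8 tens, 1 one (place-value notation) → 5×1000 + 3×100 + 8×10 + 1 = 5381 (decimal)
Convert 0b1100110100001 (binary) → 4096 + 2048 + 256 + 128 + 32 + 1 = 6561 (decimal)
Compute 5381 - 6561 = -1180
-1180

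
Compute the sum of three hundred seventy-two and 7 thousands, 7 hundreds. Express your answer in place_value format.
Convert three hundred seventy-two (English words) → 3×100 + 72 = 372 (decimal)
Convert 7 thousands, 7 hundreds (place-value notation) → 7×1000 + 7×100 = 7700 (decimal)
Compute 372 + 7700 = 8072
Convert 8072 (decimal) → 8072 = 8×1000 + 7×10 + 2 → 8 thousands, 7 tens, 2 ones (place-value notation)
8 thousands, 7 tens, 2 ones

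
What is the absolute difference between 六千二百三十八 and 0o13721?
Convert 六千二百三十八 (Chinese numeral) → 6×1000 + 2×100 + 3×10 + 8 = 6238 (decimal)
Convert 0o13721 (octal) → 1×4096 + 3×512 + 7×64 + 2×8 + 1 = 6097 (decimal)
Compute |6238 - 6097| = 141
141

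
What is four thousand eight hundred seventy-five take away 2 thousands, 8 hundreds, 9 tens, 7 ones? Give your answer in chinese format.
Convert four thousand eight hundred seventy-five (English words) → 4×1000 + 8×100 + 75 = 4875 (decimal)
Convert 2 thousands, 8 hundreds, 9 tens, 7 ones (place-value notation) → 2×1000 + 8×100 + 9×10 + 7 = 2897 (decimal)
Compute 4875 - 2897 = 1978
Convert 1978 (decimal) → 1978 = 1×1000 + 9×100 + 7×10 + 8 → 一千九百七十八 (Chinese numeral)
一千九百七十八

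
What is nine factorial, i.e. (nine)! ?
Convert nine (English words) → 9 (decimal)
Compute 9! = 362880
362880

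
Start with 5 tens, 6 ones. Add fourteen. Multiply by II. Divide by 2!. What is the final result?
Convert 5 tens, 6 ones (place-value notation) → 5×10 + 6 = 56 (decimal)
Start: 56
Convert fourteen (English words) → 14 (decimal)
56 + 14 = 70
Convert II (Roman numeral) → 1 + 1 = 2 (decimal)
70 × 2 = 140
Convert 2! (factorial) → 2 (decimal)
140 ÷ 2 = 70
70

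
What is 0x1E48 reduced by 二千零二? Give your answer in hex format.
Convert 0x1E48 (hexadecimal) → 1×4096 + 14×256 + 4×16 + 8 = 7752 (decimal)
Convert 二千零二 (Chinese numeral) → 2×1000 + 2 = 2002 (decimal)
Compute 7752 - 2002 = 5750
Convert 5750 (decimal) → 5750 = 1×4096 + 6×256 + 7×16 + 6 → 0x1676 (hexadecimal)
0x1676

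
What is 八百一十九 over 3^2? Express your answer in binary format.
Convert 八百一十九 (Chinese numeral) → 8×100 + 1×10 + 9 = 819 (decimal)
Convert 3^2 (power) → 9 (decimal)
Compute 819 ÷ 9 = 91
Convert 91 (decimal) → 91 = 64 + 16 + 8 + 2 + 1 → 0b1011011 (binary)
0b1011011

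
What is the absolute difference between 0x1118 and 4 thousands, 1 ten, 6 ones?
Convert 0x1118 (hexadecimal) → 1×4096 + 1×256 + 1×16 + 8 = 4376 (decimal)
Convert 4 thousands, 1 ten, 6 ones (place-value notation) → 4×1000 + 1×10 + 6 = 4016 (decimal)
Compute |4376 - 4016| = 360
360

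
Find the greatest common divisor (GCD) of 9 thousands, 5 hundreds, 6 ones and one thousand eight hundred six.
Convert 9 thousands, 5 hundreds, 6 ones (place-value notation) → 9×1000 + 5×100 + 6 = 9506 (decimal)
Convert one thousand eight hundred six (English words) → 1×1000 + 8×100 + 6 = 1806 (decimal)
Compute gcd(9506, 1806) = 14
14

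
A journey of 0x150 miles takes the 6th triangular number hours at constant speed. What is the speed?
Convert 0x150 (hexadecimal) → 1×256 + 5×16 = 336 (decimal)
Convert the 6th triangular number (triangular index) → 6×7/2 = 21 (decimal)
Compute 336 ÷ 21 = 16
16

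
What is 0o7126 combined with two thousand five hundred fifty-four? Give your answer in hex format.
Convert 0o7126 (octal) → 7×512 + 1×64 + 2×8 + 6 = 3670 (decimal)
Convert two thousand five hundred fifty-four (English words) → 2×1000 + 5×100 + 54 = 2554 (decimal)
Compute 3670 + 2554 = 6224
Convert 6224 (decimal) → 6224 = 1×4096 + 8×256 + 5×16 → 0x1850 (hexadecimal)
0x1850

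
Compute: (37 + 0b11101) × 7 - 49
Convert 0b11101 (binary) → 16 + 8 + 4 + 1 = 29 (decimal)
Expression in decimal: (37 + 29) × 7 - 49
Parentheses first: 37 + 29 = 66
Multiply: 66 × 7 = 462
Subtract: 462 - 49 = 413
413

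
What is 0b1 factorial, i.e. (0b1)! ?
Convert 0b1 (binary) → 1 (decimal)
Compute 1! = 1
1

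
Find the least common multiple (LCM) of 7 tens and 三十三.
Convert 7 tens (place-value notation) → 7×10 = 70 (decimal)
Convert 三十三 (Chinese numeral) → 3×10 + 3 = 33 (decimal)
Compute lcm(70, 33) = 2310
2310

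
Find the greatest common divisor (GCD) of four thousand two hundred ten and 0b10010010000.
Convert four thousand two hundred ten (English words) → 4×1000 + 2×100 + 10 = 4210 (decimal)
Convert 0b10010010000 (binary) → 1024 + 128 + 16 = 1168 (decimal)
Compute gcd(4210, 1168) = 2
2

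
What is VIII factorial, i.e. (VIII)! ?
Convert VIII (Roman numeral) → 5 + 1 + 1 + 1 = 8 (decimal)
Compute 8! = 40320
40320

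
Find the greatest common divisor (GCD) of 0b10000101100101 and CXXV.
Convert 0b10000101100101 (binary) → 8192 + 256 + 64 + 32 + 4 + 1 = 8549 (decimal)
Convert CXXV (Roman numeral) → 100 + 10 + 10 + 5 = 125 (decimal)
Compute gcd(8549, 125) = 1
1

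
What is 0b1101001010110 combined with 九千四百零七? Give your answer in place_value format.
Convert 0b1101001010110 (binary) → 4096 + 2048 + 512 + 64 + 16 + 4 + 2 = 6742 (decimal)
Convert 九千四百零七 (Chinese numeral) → 9×1000 + 4×100 + 7 = 9407 (decimal)
Compute 6742 + 9407 = 16149
Convert 16149 (decimal) → 16149 = 16×1000 + 1×100 + 4×10 + 9 → 16 thousands, 1 hundred, 4 tens, 9 ones (place-value notation)
16 thousands, 1 hundred, 4 tens, 9 ones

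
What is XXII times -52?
Convert XXII (Roman numeral) → 10 + 10 + 1 + 1 = 22 (decimal)
Compute 22 × -52 = -1144
-1144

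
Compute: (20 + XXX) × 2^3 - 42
Convert XXX (Roman numeral) → 10 + 10 + 10 = 30 (decimal)
Convert 2^3 (power) → 8 (decimal)
Expression in decimal: (20 + 30) × 8 - 42
Parentheses first: 20 + 30 = 50
Multiply: 50 × 8 = 400
Subtract: 400 - 42 = 358
358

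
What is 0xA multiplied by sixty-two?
Convert 0xA (hexadecimal) → 10 (decimal)
Convert sixty-two (English words) → 62 (decimal)
Compute 10 × 62 = 620
620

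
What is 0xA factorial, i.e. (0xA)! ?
Convert 0xA (hexadecimal) → 10 (decimal)
Compute 10! = 3628800
3628800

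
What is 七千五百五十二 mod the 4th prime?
Convert 七千五百五十二 (Chinese numeral) → 7×1000 + 5×100 + 5×10 + 2 = 7552 (decimal)
Convert the 4th prime (prime index) → 7 (decimal)
Compute 7552 mod 7 = 6
6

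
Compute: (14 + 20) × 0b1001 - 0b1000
Convert 0b1001 (binary) → 8 + 1 = 9 (decimal)
Convert 0b1000 (binary) → 8 (decimal)
Expression in decimal: (14 + 20) × 9 - 8
Parentheses first: 14 + 20 = 34
Multiply: 34 × 9 = 306
Subtract: 306 - 8 = 298
298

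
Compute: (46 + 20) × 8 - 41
Parentheses first: 46 + 20 = 66
Multiply: 66 × 8 = 528
Subtract: 528 - 41 = 487
487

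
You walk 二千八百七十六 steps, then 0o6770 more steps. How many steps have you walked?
Convert 二千八百七十六 (Chinese numeral) → 2×1000 + 8×100 + 7×10 + 6 = 2876 (decimal)
Convert 0o6770 (octal) → 6×512 + 7×64 + 7×8 = 3576 (decimal)
Compute 2876 + 3576 = 6452
6452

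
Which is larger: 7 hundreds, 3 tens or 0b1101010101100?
Convert 7 hundreds, 3 tens (place-value notation) → 7×100 + 3×10 = 730 (decimal)
Convert 0b1101010101100 (binary) → 4096 + 2048 + 512 + 128 + 32 + 8 + 4 = 6828 (decimal)
Compare 730 vs 6828: larger = 6828
6828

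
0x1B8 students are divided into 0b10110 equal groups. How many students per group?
Convert 0x1B8 (hexadecimal) → 1×256 + 11×16 + 8 = 440 (decimal)
Convert 0b10110 (binary) → 16 + 4 + 2 = 22 (decimal)
Compute 440 ÷ 22 = 20
20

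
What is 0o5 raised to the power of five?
Convert 0o5 (octal) → 5 (decimal)
Convert five (English words) → 5 (decimal)
Compute 5 ^ 5 = 3125
3125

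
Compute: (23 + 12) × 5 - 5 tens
Convert 5 tens (place-value notation) → 5×10 = 50 (decimal)
Expression in decimal: (23 + 12) × 5 - 50
Parentheses first: 23 + 12 = 35
Multiply: 35 × 5 = 175
Subtract: 175 - 50 = 125
125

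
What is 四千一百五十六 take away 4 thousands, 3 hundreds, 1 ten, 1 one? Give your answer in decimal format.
Convert 四千一百五十六 (Chinese numeral) → 4×1000 + 1×100 + 5×10 + 6 = 4156 (decimal)
Convert 4 thousands, 3 hundreds, 1 ten, 1 one (place-value notation) → 4×1000 + 3×100 + 1×10 + 1 = 4311 (decimal)
Compute 4156 - 4311 = -155
-155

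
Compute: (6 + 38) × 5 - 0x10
Convert 0x10 (hexadecimal) → 1×16 = 16 (decimal)
Expression in decimal: (6 + 38) × 5 - 16
Parentheses first: 6 + 38 = 44
Multiply: 44 × 5 = 220
Subtract: 220 - 16 = 204
204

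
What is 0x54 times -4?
Convert 0x54 (hexadecimal) → 5×16 + 4 = 84 (decimal)
Compute 84 × -4 = -336
-336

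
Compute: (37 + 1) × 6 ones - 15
Convert 6 ones (place-value notation) → 6 (decimal)
Expression in decimal: (37 + 1) × 6 - 15
Parentheses first: 37 + 1 = 38
Multiply: 38 × 6 = 228
Subtract: 228 - 15 = 213
213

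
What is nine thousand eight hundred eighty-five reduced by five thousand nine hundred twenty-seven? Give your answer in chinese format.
Convert nine thousand eight hundred eighty-five (English words) → 9×1000 + 8×100 + 85 = 9885 (decimal)
Convert five thousand nine hundred twenty-seven (English words) → 5×1000 + 9×100 + 27 = 5927 (decimal)
Compute 9885 - 5927 = 3958
Convert 3958 (decimal) → 3958 = 3×1000 + 9×100 + 5×10 + 8 → 三千九百五十八 (Chinese numeral)
三千九百五十八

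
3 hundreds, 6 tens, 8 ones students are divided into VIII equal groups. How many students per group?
Convert 3 hundreds, 6 tens, 8 ones (place-value notation) → 3×100 + 6×10 + 8 = 368 (decimal)
Convert VIII (Roman numeral) → 5 + 1 + 1 + 1 = 8 (decimal)
Compute 368 ÷ 8 = 46
46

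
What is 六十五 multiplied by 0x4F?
Convert 六十五 (Chinese numeral) → 6×10 + 5 = 65 (decimal)
Convert 0x4F (hexadecimal) → 4×16 + 15 = 79 (decimal)
Compute 65 × 79 = 5135
5135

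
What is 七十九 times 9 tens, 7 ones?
Convert 七十九 (Chinese numeral) → 7×10 + 9 = 79 (decimal)
Convert 9 tens, 7 ones (place-value notation) → 9×10 + 7 = 97 (decimal)
Compute 79 × 97 = 7663
7663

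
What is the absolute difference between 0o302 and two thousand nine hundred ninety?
Convert 0o302 (octal) → 3×64 + 2 = 194 (decimal)
Convert two thousand nine hundred ninety (English words) → 2×1000 + 9×100 + 90 = 2990 (decimal)
Compute |194 - 2990| = 2796
2796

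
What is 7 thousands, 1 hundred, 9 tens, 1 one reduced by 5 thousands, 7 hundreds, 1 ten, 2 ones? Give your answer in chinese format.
Convert 7 thousands, 1 hundred, 9 tens, 1 one (place-value notation) → 7×1000 + 1×100 + 9×10 + 1 = 7191 (decimal)
Convert 5 thousands, 7 hundreds, 1 ten, 2 ones (place-value notation) → 5×1000 + 7×100 + 1×10 + 2 = 5712 (decimal)
Compute 7191 - 5712 = 1479
Convert 1479 (decimal) → 1479 = 1×1000 + 4×100 + 7×10 + 9 → 一千四百七十九 (Chinese numeral)
一千四百七十九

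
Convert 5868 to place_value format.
Convert 5868 (decimal) → 5868 = 5×1000 + 8×100 + 6×10 + 8 → 5 thousands, 8 hundreds, 6 tens, 8 ones (place-value notation)
5 thousands, 8 hundreds, 6 tens, 8 ones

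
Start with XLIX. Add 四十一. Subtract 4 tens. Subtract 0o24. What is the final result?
Convert XLIX (Roman numeral) → 40 + 9 = 49 (decimal)
Start: 49
Convert 四十一 (Chinese numeral) → 4×10 + 1 = 41 (decimal)
49 + 41 = 90
Convert 4 tens (place-value notation) → 4×10 = 40 (decimal)
90 - 40 = 50
Convert 0o24 (octal) → 2×8 + 4 = 20 (decimal)
50 - 20 = 30
30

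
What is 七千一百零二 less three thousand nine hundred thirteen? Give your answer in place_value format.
Convert 七千一百零二 (Chinese numeral) → 7×1000 + 1×100 + 2 = 7102 (decimal)
Convert three thousand nine hundred thirteen (English words) → 3×1000 + 9×100 + 13 = 3913 (decimal)
Compute 7102 - 3913 = 3189
Convert 3189 (decimal) → 3189 = 3×1000 + 1×100 + 8×10 + 9 → 3 thousands, 1 hundred, 8 tens, 9 ones (place-value notation)
3 thousands, 1 hundred, 8 tens, 9 ones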